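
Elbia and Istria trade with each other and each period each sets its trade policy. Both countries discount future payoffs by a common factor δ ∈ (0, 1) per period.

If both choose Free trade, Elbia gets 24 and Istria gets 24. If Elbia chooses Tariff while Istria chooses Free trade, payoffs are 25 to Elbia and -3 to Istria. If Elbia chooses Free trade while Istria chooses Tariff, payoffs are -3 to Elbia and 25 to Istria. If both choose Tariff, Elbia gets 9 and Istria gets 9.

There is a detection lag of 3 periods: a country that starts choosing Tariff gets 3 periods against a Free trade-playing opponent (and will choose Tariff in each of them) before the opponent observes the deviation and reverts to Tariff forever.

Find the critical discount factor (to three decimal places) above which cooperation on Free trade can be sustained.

0.397

The best deviation is to choose Tariff for all 3 undetected periods, earning 25 each, then 9 forever once detected.
Deviation value: 25(1−δ^3)/(1−δ) + 9δ^3/(1−δ); cooperation value: 24/(1−δ).
IC: 24 ≥ 25(1−δ^3) + 9δ^3 = 25 − 16δ^3.
So δ^3 ≥ 1/16, giving δ ≥ (1/16)^(1/3) ≈ 0.397.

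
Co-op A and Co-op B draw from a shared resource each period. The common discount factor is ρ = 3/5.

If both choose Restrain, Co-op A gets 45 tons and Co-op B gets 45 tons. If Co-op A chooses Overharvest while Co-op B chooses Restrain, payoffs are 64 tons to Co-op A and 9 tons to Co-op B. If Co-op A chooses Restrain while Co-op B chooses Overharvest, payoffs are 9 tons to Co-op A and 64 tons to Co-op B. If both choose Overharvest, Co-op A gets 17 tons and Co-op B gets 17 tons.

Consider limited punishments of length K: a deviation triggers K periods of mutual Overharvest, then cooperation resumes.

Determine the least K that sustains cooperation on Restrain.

2

No profitable deviation requires (45−17)(ρ+…+ρ^K) ≥ 64−45, i.e. ρ+…+ρ^K ≥ 19/28 ≈ 0.6786.
With ρ = 3/5, the partial sums are K=1: 0.6000, K=2: 0.9600.
K = 2 is the first length at which the sum reaches 0.6786.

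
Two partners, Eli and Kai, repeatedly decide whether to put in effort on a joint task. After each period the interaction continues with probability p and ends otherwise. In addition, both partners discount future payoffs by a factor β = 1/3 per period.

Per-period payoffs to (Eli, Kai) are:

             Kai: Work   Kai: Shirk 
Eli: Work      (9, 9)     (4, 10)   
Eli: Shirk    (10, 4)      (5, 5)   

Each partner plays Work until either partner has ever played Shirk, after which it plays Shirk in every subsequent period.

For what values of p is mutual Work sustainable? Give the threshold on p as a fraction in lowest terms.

With continuation probability p and discount β, the effective per-period discount factor is βp.
Grim-trigger IC: βp ≥ (10−9)/(10−5) = 1/5.
So p ≥ (1/5)/(1/3) = 3/5.

3/5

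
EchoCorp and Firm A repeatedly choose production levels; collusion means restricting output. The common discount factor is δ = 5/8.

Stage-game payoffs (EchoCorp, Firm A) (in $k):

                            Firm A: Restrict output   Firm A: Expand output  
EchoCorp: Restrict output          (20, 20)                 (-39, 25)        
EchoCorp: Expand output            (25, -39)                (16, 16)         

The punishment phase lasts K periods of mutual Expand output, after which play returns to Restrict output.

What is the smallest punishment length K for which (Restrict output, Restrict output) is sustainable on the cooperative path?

IC: δ(1−δ^K)/(1−δ) ≥ (25−20)/(20−16) = 5/4.
With δ = 5/8: need 1 − δ^K ≥ 5/4·(1−5/8)/(5/8), i.e. δ^K ≤ 0.2500.
Since (5/8)^2 = 0.3906 and (5/8)^3 = 0.2441, the smallest such K is 3.

3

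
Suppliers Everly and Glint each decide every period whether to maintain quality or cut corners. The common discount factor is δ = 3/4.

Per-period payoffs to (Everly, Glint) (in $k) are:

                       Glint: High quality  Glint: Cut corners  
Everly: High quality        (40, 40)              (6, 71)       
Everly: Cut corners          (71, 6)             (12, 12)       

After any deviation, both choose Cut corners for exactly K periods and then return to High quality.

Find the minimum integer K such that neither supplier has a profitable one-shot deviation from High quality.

Need Σ_{k=1}^{K} δ^k ≥ (71−40)/(40−12) = 1.1071 at δ = 3/4.
At K = 1 the sum is 0.7500 < 1.1071; at K = 2 it is 1.3125 ≥ 1.1071.
So the minimum punishment length is K = 2.

2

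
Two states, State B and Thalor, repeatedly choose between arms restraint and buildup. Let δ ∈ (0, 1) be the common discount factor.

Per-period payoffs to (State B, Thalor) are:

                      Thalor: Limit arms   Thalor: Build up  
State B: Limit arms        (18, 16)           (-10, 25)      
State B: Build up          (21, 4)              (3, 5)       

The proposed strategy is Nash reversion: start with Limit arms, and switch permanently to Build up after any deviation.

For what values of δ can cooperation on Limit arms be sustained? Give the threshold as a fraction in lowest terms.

State B: cooperation gives 18 each period; deviation gives 21 once then 3 forever.
  18/(1−δ) ≥ 21 + 3δ/(1−δ) ⇒ δ ≥ 3/18 = 1/6.
Thalor: cooperation gives 16 each period; deviation gives 25 once then 5 forever.
  δ ≥ 9/20.
Both must hold, so the binding constraint is Thalor's: δ ≥ 9/20.

9/20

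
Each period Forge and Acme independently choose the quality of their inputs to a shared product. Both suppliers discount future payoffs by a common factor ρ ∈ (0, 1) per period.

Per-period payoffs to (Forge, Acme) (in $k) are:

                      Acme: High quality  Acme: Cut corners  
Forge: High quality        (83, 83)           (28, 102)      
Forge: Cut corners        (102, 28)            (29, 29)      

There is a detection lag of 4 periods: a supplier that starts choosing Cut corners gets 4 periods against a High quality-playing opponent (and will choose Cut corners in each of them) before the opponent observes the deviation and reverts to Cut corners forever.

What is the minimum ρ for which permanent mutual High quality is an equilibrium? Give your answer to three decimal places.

0.714

A deviator earns 102 for 4 periods, then 29 forever; cooperating earns 83 forever. Multiplying the IC by (1−ρ):
83 ≥ 102(1−ρ^4) + 29ρ^4, so 73·ρ^4 ≥ 19 and ρ^4 ≥ 19/73.
ρ ≥ (19/73)^(1/4) ≈ 0.714.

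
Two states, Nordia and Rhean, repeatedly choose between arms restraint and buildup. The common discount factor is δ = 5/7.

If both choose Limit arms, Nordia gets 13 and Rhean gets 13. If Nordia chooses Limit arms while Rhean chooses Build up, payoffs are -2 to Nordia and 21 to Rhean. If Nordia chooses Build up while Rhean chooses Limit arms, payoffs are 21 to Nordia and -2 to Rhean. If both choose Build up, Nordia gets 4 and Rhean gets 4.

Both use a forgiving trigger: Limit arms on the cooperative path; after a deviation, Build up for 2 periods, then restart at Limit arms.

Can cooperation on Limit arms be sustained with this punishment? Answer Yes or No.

Comparing payoff streams over the 3 periods until play realigns: cooperate → 13(1+δ+…+δ^2); deviate → 21 + 4(δ+…+δ^2).
Cooperation is sustained iff (13−4)(δ+…+δ^2) ≥ 21−13.
δ+…+δ^2 = 5/7·(1−(5/7)^2)/(1−5/7) = 1.2245, and (21−13)/(13−4) = 0.8889.
1.2245 ≥ 0.8889, so cooperation is sustainable.

Yes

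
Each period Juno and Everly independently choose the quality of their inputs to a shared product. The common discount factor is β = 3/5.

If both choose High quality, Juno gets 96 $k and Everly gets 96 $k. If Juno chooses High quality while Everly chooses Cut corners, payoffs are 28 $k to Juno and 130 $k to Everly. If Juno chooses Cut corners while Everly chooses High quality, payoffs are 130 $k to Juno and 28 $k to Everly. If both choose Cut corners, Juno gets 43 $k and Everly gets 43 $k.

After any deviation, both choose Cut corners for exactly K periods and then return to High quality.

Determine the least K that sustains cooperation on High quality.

No profitable deviation requires (96−43)(β+…+β^K) ≥ 130−96, i.e. β+…+β^K ≥ 34/53 ≈ 0.6415.
With β = 3/5, the partial sums are K=1: 0.6000, K=2: 0.9600.
K = 2 is the first length at which the sum reaches 0.6415.

2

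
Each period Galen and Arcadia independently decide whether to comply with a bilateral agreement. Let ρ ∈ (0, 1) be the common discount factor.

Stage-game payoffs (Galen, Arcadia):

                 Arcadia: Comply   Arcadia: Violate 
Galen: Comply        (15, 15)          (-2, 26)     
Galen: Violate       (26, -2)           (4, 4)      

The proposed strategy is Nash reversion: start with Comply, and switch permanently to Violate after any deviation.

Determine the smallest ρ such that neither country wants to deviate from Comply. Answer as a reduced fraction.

Under grim trigger the critical discount factor is (T−C)/(T−P) with T = 26, C = 15, P = 4.
ρ* = (26−15)/(26−4) = 11/22 = 1/2.

1/2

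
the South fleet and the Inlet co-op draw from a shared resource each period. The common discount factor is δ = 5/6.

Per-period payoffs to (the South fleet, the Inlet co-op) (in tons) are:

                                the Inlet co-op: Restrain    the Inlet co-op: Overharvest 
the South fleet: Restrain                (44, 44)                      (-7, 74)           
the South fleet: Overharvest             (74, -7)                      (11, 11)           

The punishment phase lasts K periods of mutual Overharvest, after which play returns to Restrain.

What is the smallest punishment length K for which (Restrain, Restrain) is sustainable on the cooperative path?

IC: δ(1−δ^K)/(1−δ) ≥ (74−44)/(44−11) = 10/11.
With δ = 5/6: need 1 − δ^K ≥ 10/11·(1−5/6)/(5/6), i.e. δ^K ≤ 0.8182.
Since (5/6)^1 = 0.8333 and (5/6)^2 = 0.6944, the smallest such K is 2.

2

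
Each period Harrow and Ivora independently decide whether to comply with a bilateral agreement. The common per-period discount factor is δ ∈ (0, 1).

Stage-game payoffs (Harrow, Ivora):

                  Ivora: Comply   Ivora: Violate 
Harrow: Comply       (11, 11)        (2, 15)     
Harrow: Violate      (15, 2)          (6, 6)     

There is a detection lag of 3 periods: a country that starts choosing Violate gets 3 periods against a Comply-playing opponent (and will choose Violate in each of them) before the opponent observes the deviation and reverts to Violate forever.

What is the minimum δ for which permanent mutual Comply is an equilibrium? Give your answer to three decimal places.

A deviator earns 15 for 3 periods, then 6 forever; cooperating earns 11 forever. Multiplying the IC by (1−δ):
11 ≥ 15(1−δ^3) + 6δ^3, so 9·δ^3 ≥ 4 and δ^3 ≥ 4/9.
δ ≥ (4/9)^(1/3) ≈ 0.763.

0.763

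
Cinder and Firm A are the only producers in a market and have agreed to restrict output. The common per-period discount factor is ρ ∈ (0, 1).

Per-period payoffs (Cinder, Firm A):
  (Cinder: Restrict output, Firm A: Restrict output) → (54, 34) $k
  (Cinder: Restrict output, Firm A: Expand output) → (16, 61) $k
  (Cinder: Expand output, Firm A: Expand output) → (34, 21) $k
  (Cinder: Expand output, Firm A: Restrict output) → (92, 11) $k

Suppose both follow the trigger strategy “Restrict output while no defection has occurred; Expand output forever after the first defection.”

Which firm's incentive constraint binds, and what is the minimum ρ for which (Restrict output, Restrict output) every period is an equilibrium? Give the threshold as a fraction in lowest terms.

Firm A; ρ ≥ 27/40

Cinder's threshold: (92−54)/(92−34) = 19/29.
Firm A's threshold: (61−34)/(61−21) = 27/40.
19/29 < 27/40, so Firm A binds and ρ* = 27/40.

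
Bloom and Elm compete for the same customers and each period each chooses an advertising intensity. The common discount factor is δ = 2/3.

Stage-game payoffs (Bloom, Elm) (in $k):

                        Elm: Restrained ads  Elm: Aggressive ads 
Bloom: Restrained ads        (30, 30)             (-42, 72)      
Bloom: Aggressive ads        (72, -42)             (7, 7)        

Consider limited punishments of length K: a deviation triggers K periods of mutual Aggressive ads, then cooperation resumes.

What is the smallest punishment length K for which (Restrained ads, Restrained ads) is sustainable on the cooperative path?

7

No profitable deviation requires (30−7)(δ+…+δ^K) ≥ 72−30, i.e. δ+…+δ^K ≥ 42/23 ≈ 1.8261.
With δ = 2/3, the partial sums are K=1: 0.6667, K=2: 1.1111, …, K=5: 1.7366, K=6: 1.8244, K=7: 1.8829.
K = 7 is the first length at which the sum reaches 1.8261.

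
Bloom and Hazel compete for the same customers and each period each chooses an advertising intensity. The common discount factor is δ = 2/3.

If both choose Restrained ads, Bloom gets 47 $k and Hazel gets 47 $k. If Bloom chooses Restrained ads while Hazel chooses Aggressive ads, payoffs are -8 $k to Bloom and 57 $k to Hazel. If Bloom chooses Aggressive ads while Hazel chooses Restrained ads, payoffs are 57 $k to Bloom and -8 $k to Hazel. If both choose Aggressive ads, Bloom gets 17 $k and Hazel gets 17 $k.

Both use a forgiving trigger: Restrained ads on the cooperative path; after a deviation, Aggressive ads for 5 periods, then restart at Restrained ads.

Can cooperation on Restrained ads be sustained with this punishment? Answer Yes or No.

Yes

A one-shot deviation gives 57 now, then 17 for 5 periods, then back to 47.
Gain from deviating: (57−47) today; loss: (47−17) in each of the next 5 periods.
No-deviation condition: (47−17)(δ+…+δ^5) ≥ 57−47, i.e. δ+…+δ^5 ≥ 1/3.
At δ = 2/3: δ+…+δ^5 = 1.7366 ≥ 0.3333.
So cooperation is sustainable.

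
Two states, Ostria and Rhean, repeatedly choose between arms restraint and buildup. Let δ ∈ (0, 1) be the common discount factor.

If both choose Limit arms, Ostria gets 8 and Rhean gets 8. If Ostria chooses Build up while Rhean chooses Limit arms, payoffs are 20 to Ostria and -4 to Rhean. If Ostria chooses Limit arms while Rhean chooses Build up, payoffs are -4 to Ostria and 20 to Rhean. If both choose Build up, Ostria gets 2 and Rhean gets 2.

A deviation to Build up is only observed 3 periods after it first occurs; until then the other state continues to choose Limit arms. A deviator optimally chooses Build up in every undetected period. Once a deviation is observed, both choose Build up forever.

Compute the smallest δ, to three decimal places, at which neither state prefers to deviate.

0.874

Deviating for the 3 undetected periods gains 20−8 = 12 per period over cooperation, then loses 8−2 = 6 per period forever once punishment starts.
Gain: 12(1 + δ + … + δ^2); loss: 6·δ^3/(1−δ).
No profitable deviation ⇔ 12(1−δ^3) ≤ 6·δ^3, i.e. δ^3 ≥ 12/(12+6) = 2/3.
Hence δ ≥ (2/3)^(1/3) ≈ 0.874.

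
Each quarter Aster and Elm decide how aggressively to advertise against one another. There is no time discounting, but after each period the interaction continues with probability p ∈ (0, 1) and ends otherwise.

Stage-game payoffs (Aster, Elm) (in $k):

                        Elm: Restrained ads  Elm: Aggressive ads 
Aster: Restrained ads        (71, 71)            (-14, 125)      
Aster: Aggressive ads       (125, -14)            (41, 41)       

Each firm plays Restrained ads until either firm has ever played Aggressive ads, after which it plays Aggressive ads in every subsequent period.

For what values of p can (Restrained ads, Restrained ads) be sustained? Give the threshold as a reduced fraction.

9/14

Expected cooperation value is 71 + p·71 + p²·71 + … = 71/(1−p); deviation gives 125 + p·41/(1−p).
71 ≥ 125(1−p) + 41p ⇒ 84p ≥ 54 ⇒ p ≥ 54/84 = 9/14.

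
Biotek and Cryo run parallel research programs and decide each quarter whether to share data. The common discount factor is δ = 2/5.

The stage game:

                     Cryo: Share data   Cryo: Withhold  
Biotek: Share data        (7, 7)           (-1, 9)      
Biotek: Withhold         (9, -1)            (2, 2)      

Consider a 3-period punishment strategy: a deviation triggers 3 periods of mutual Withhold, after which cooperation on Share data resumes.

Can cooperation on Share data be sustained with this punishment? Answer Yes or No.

IC: δ+…+δ^3 ≥ (9−7)/(7−2) = 2/5.
At δ = 2/5: partial sum = 0.6240 ≥ 0.4000. Cooperation sustainable.

Yes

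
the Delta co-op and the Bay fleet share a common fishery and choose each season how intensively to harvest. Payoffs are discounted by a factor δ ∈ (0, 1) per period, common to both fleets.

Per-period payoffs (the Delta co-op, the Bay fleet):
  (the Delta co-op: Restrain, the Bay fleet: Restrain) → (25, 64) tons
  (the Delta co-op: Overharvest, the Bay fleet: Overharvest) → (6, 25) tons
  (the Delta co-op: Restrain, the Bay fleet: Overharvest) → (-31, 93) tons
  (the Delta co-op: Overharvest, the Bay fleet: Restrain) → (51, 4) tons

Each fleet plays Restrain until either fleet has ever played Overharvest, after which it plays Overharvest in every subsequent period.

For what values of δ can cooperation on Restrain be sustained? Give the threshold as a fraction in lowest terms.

the Delta co-op: cooperation gives 25 each period; deviation gives 51 once then 6 forever.
  25/(1−δ) ≥ 51 + 6δ/(1−δ) ⇒ δ ≥ 26/45.
the Bay fleet: cooperation gives 64 each period; deviation gives 93 once then 25 forever.
  δ ≥ 29/68.
Both must hold, so the binding constraint is the Delta co-op's: δ ≥ 26/45.

26/45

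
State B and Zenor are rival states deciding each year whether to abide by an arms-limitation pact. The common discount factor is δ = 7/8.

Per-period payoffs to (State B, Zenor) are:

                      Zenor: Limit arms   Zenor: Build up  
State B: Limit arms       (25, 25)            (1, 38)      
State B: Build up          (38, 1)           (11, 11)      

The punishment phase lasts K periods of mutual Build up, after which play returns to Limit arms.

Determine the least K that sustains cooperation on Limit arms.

IC: δ(1−δ^K)/(1−δ) ≥ (38−25)/(25−11) = 13/14.
With δ = 7/8: need 1 − δ^K ≥ 13/14·(1−7/8)/(7/8), i.e. δ^K ≤ 0.8673.
Since (7/8)^1 = 0.8750 and (7/8)^2 = 0.7656, the smallest such K is 2.

2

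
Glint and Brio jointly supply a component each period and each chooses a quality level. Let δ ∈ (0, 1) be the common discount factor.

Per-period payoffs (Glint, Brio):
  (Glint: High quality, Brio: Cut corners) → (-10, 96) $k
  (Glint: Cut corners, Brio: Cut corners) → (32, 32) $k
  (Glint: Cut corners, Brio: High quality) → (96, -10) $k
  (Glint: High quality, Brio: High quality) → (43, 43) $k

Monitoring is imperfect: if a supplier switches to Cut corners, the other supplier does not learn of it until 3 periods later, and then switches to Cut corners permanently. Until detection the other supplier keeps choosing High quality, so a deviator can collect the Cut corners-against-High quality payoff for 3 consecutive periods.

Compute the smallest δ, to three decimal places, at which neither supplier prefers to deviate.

Deviating for the 3 undetected periods gains 96−43 = 53 per period over cooperation, then loses 43−32 = 11 per period forever once punishment starts.
Gain: 53(1 + δ + … + δ^2); loss: 11·δ^3/(1−δ).
No profitable deviation ⇔ 53(1−δ^3) ≤ 11·δ^3, i.e. δ^3 ≥ 53/(53+11) = 53/64.
Hence δ ≥ (53/64)^(1/3) ≈ 0.939.

0.939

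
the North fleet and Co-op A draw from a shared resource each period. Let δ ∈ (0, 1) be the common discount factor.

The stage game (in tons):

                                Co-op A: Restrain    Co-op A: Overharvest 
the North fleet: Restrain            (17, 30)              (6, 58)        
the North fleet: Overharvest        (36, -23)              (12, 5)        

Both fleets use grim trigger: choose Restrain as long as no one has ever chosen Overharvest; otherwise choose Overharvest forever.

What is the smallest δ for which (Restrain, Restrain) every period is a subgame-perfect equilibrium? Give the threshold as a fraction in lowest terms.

19/24

For the North fleet: deviation gain 36−17 = 19, per-period punishment loss 17−12 = 5. IC gives δ ≥ 19/24.
For Co-op A: gain 28, loss 25 per period, so δ ≥ 28/53.
The tighter constraint is the North fleet's, so cooperation needs δ ≥ 19/24.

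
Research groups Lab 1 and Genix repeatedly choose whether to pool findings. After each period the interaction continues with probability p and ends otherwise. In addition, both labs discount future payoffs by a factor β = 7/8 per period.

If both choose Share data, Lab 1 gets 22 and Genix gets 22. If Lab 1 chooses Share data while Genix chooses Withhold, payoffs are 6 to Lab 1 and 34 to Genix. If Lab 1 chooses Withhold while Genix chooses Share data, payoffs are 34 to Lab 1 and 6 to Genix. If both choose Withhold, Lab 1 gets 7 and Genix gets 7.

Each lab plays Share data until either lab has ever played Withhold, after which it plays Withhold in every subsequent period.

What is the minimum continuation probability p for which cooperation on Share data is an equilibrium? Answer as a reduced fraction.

Expected continuation weight on next period's payoff is β·p = 7/8·p, which plays the role of the discount factor.
Cooperation requires 7/8·p ≥ (34−22)/(34−7) = 4/9, hence p ≥ 32/63.

32/63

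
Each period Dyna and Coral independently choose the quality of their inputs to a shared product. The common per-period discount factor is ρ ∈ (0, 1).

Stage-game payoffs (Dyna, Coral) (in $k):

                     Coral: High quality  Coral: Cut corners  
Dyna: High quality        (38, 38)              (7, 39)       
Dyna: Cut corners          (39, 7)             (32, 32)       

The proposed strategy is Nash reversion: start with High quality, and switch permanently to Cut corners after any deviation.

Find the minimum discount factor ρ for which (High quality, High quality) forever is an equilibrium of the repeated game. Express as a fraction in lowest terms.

1/7

Cooperation forever yields 38 each period: 38/(1−ρ).
Deviating yields 39 once, then 32 forever: 39 + 32ρ/(1−ρ).
No profitable deviation requires 38/(1−ρ) ≥ 39 + 32ρ/(1−ρ).
Multiplying by (1−ρ): 38 ≥ 39(1−ρ) + 32ρ = 39 − 7ρ.
So 7ρ ≥ 1, i.e. ρ ≥ 1/7.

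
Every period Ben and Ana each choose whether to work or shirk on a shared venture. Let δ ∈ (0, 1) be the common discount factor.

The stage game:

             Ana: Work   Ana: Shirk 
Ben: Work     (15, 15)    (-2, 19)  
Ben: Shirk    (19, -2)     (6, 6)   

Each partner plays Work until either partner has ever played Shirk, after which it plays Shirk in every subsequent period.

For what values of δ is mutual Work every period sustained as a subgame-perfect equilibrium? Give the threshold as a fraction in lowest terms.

Cooperation forever yields 15 each period: 15/(1−δ).
Deviating yields 19 once, then 6 forever: 19 + 6δ/(1−δ).
No profitable deviation requires 15/(1−δ) ≥ 19 + 6δ/(1−δ).
Multiplying by (1−δ): 15 ≥ 19(1−δ) + 6δ = 19 − 13δ.
So 13δ ≥ 4, i.e. δ ≥ 4/13.

4/13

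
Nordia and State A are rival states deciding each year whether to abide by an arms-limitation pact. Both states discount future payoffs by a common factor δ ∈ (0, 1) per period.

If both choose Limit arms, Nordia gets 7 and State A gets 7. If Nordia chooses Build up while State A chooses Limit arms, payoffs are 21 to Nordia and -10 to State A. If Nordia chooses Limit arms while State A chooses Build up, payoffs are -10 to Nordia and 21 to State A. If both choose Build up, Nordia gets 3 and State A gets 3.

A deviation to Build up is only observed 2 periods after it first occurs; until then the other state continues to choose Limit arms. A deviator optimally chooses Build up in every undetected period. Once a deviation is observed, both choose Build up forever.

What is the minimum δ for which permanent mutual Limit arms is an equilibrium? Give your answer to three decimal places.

0.882

The best deviation is to choose Build up for all 2 undetected periods, earning 21 each, then 3 forever once detected.
Deviation value: 21(1−δ^2)/(1−δ) + 3δ^2/(1−δ); cooperation value: 7/(1−δ).
IC: 7 ≥ 21(1−δ^2) + 3δ^2 = 21 − 18δ^2.
So δ^2 ≥ 14/18 = 7/9, giving δ ≥ (7/9)^(1/2) ≈ 0.882.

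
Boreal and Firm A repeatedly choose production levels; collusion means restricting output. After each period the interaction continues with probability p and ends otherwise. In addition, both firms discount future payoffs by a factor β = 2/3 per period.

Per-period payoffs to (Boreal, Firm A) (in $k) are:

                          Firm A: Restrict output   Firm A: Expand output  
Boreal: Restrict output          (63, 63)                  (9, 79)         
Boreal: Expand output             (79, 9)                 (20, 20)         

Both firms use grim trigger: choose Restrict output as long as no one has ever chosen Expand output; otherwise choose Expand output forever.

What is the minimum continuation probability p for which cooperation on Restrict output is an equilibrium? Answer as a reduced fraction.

24/59

With continuation probability p and discount β, the effective per-period discount factor is βp.
Grim-trigger IC: βp ≥ (79−63)/(79−20) = 16/59.
So p ≥ (16/59)/(2/3) = 24/59.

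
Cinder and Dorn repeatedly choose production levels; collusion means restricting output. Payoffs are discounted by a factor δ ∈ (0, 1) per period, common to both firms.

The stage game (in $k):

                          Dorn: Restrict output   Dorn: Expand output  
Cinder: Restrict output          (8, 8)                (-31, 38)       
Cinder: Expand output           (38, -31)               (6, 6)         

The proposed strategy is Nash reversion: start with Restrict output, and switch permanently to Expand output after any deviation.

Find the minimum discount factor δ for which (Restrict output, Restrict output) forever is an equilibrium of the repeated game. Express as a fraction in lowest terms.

Cooperation forever yields 8 each period: 8/(1−δ).
Deviating yields 38 once, then 6 forever: 38 + 6δ/(1−δ).
No profitable deviation requires 8/(1−δ) ≥ 38 + 6δ/(1−δ).
Multiplying by (1−δ): 8 ≥ 38(1−δ) + 6δ = 38 − 32δ.
So 32δ ≥ 30, i.e. δ ≥ 30/32 = 15/16.

15/16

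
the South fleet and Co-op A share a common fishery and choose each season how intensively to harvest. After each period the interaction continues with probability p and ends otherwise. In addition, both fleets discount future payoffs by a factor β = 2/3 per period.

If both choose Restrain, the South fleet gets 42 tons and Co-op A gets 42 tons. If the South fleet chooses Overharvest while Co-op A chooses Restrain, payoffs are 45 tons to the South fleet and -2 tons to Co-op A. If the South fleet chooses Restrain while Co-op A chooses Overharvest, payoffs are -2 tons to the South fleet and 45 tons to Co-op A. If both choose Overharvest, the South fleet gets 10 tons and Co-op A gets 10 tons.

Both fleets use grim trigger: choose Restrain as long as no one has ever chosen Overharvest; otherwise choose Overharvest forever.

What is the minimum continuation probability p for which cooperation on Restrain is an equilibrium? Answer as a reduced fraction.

9/70

With continuation probability p and discount β, the effective per-period discount factor is βp.
Grim-trigger IC: βp ≥ (45−42)/(45−10) = 3/35.
So p ≥ (3/35)/(2/3) = 9/70.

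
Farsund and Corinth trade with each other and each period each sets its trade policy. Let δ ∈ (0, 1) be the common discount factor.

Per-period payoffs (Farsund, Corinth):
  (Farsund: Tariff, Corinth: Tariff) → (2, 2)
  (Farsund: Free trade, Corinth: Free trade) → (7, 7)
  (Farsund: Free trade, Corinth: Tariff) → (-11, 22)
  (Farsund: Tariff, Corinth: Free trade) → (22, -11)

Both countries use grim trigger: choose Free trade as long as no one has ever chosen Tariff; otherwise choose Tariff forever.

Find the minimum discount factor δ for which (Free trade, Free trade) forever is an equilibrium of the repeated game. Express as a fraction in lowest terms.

Cooperation forever yields 7 each period: 7/(1−δ).
Deviating yields 22 once, then 2 forever: 22 + 2δ/(1−δ).
No profitable deviation requires 7/(1−δ) ≥ 22 + 2δ/(1−δ).
Multiplying by (1−δ): 7 ≥ 22(1−δ) + 2δ = 22 − 20δ.
So 20δ ≥ 15, i.e. δ ≥ 15/20 = 3/4.

3/4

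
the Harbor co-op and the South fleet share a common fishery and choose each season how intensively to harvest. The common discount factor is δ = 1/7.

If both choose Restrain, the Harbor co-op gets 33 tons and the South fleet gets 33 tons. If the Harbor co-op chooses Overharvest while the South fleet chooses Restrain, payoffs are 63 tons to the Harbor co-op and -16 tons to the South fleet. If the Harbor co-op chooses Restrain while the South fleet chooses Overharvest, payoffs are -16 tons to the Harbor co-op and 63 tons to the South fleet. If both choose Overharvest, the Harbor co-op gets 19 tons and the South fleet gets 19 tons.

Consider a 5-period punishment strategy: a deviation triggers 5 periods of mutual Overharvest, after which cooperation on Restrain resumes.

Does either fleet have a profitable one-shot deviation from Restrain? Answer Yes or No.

Yes

A one-shot deviation gives 63 now, then 19 for 5 periods, then back to 33.
Gain from deviating: (63−33) today; loss: (33−19) in each of the next 5 periods.
No-deviation condition: (33−19)(δ+…+δ^5) ≥ 63−33, i.e. δ+…+δ^5 ≥ 15/7.
At δ = 1/7: δ+…+δ^5 = 0.1667 < 2.1429.
So cooperation is not sustainable.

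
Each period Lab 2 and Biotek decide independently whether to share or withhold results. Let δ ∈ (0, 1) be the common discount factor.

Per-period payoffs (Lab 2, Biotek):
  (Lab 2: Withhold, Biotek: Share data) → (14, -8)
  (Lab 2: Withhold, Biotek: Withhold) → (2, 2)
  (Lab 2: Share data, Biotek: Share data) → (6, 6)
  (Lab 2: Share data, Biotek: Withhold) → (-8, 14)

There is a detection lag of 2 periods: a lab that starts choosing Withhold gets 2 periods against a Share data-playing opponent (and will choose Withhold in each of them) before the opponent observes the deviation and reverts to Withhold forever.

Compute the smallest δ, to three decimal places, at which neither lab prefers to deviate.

0.816

The best deviation is to choose Withhold for all 2 undetected periods, earning 14 each, then 2 forever once detected.
Deviation value: 14(1−δ^2)/(1−δ) + 2δ^2/(1−δ); cooperation value: 6/(1−δ).
IC: 6 ≥ 14(1−δ^2) + 2δ^2 = 14 − 12δ^2.
So δ^2 ≥ 8/12 = 2/3, giving δ ≥ (2/3)^(1/2) ≈ 0.816.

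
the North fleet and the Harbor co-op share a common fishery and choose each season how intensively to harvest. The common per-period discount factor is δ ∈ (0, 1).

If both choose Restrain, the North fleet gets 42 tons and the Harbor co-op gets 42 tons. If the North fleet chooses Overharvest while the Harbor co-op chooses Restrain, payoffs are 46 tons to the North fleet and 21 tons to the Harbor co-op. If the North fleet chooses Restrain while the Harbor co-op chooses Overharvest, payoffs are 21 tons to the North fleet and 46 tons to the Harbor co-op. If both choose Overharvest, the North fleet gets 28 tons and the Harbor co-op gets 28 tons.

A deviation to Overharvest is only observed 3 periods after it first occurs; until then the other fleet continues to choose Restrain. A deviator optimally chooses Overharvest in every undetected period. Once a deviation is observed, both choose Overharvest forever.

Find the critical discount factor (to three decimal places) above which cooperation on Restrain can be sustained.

0.606

Deviating for the 3 undetected periods gains 46−42 = 4 per period over cooperation, then loses 42−28 = 14 per period forever once punishment starts.
Gain: 4(1 + δ + … + δ^2); loss: 14·δ^3/(1−δ).
No profitable deviation ⇔ 4(1−δ^3) ≤ 14·δ^3, i.e. δ^3 ≥ 4/(4+14) = 2/9.
Hence δ ≥ (2/9)^(1/3) ≈ 0.606.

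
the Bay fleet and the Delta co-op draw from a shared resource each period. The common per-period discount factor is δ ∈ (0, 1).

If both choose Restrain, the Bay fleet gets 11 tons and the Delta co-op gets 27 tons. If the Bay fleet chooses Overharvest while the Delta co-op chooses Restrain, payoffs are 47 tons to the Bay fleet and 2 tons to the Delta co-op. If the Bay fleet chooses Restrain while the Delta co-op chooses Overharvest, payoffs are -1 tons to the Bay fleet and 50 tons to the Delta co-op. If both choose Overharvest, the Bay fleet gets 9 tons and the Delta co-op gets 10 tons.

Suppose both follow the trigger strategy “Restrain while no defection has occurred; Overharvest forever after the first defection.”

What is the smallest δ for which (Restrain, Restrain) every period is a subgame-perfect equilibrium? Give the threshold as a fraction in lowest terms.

the Bay fleet: cooperation gives 11 each period; deviation gives 47 once then 9 forever.
  11/(1−δ) ≥ 47 + 9δ/(1−δ) ⇒ δ ≥ 36/38 = 18/19.
the Delta co-op: cooperation gives 27 each period; deviation gives 50 once then 10 forever.
  δ ≥ 23/40.
Both must hold, so the binding constraint is the Bay fleet's: δ ≥ 18/19.

18/19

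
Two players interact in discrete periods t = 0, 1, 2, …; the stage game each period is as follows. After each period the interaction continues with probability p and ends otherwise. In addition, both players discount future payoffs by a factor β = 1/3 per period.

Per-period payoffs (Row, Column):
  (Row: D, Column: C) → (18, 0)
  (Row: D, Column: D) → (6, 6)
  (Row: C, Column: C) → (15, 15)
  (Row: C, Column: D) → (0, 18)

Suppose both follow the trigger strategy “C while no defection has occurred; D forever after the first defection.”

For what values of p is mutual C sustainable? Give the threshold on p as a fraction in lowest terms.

With continuation probability p and discount β, the effective per-period discount factor is βp.
Grim-trigger IC: βp ≥ (18−15)/(18−6) = 1/4.
So p ≥ (1/4)/(1/3) = 3/4.

3/4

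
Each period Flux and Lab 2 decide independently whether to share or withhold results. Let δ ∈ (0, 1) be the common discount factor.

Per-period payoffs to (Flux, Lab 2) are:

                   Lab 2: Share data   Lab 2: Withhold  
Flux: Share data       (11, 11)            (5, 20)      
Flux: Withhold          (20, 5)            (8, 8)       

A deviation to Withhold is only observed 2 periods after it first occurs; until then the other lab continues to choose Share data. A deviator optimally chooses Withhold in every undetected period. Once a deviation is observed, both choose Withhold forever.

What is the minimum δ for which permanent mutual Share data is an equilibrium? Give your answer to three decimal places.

The best deviation is to choose Withhold for all 2 undetected periods, earning 20 each, then 8 forever once detected.
Deviation value: 20(1−δ^2)/(1−δ) + 8δ^2/(1−δ); cooperation value: 11/(1−δ).
IC: 11 ≥ 20(1−δ^2) + 8δ^2 = 20 − 12δ^2.
So δ^2 ≥ 9/12 = 3/4, giving δ ≥ (3/4)^(1/2) ≈ 0.866.

0.866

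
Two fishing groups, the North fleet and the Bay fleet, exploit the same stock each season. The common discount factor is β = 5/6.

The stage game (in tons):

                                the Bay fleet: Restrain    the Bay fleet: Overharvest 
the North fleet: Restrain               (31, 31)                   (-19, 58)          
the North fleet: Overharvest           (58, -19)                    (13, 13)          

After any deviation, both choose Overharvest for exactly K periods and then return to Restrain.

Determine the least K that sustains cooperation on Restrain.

Need Σ_{k=1}^{K} β^k ≥ (58−31)/(31−13) = 1.5000 at β = 5/6.
At K = 1 the sum is 0.8333 < 1.5000; at K = 2 it is 1.5278 ≥ 1.5000.
So the minimum punishment length is K = 2.

2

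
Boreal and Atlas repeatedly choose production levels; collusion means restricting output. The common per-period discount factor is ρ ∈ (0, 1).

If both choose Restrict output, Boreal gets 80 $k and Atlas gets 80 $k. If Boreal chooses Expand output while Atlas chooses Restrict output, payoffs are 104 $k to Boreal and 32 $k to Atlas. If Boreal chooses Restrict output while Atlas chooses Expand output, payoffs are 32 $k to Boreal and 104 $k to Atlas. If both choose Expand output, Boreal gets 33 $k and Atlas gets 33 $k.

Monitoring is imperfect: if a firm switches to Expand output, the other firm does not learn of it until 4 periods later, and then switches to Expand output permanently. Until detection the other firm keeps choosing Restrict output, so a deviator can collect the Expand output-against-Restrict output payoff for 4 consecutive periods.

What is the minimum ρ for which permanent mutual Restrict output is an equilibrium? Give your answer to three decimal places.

Deviating for the 4 undetected periods gains 104−80 = 24 per period over cooperation, then loses 80−33 = 47 per period forever once punishment starts.
Gain: 24(1 + ρ + … + ρ^3); loss: 47·ρ^4/(1−ρ).
No profitable deviation ⇔ 24(1−ρ^4) ≤ 47·ρ^4, i.e. ρ^4 ≥ 24/(24+47) = 24/71.
Hence ρ ≥ (24/71)^(1/4) ≈ 0.762.

0.762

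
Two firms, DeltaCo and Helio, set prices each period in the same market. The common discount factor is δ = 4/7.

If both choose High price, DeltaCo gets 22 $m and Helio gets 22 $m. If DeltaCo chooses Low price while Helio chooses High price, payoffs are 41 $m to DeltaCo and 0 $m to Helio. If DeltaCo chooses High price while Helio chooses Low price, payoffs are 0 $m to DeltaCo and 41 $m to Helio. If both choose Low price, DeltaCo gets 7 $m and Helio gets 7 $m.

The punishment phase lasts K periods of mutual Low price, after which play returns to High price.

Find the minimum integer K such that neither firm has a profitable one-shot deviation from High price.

6

No profitable deviation requires (22−7)(δ+…+δ^K) ≥ 41−22, i.e. δ+…+δ^K ≥ 19/15 ≈ 1.2667.
With δ = 4/7, the partial sums are K=1: 0.5714, K=2: 0.8980, K=3: 1.0845, K=4: 1.1912, K=5: 1.2521, K=6: 1.2869.
K = 6 is the first length at which the sum reaches 1.2667.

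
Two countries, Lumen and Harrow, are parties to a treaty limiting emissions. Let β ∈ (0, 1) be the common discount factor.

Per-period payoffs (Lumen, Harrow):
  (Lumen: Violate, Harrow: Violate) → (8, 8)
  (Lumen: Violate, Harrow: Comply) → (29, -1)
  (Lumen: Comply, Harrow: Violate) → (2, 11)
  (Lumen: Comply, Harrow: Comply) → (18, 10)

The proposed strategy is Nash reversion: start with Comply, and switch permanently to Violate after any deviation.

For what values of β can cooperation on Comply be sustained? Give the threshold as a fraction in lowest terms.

11/21

For Lumen: deviation gain 29−18 = 11, per-period punishment loss 18−8 = 10. IC gives β ≥ 11/21.
For Harrow: gain 1, loss 2 per period, so β ≥ 1/3.
The tighter constraint is Lumen's, so cooperation needs β ≥ 11/21.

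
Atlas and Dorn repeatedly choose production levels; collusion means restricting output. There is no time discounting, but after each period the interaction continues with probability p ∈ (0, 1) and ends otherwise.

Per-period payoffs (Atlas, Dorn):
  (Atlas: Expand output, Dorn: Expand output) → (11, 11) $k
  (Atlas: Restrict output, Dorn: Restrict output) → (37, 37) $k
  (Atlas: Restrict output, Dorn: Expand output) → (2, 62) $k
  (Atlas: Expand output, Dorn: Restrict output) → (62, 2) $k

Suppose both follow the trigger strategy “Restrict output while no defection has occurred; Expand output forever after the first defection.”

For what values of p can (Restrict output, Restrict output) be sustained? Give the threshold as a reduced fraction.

25/51

With no time discounting, the continuation probability p plays the role of the discount factor.
Grim-trigger IC: 37/(1−p) ≥ 62 + 11p/(1−p) ⇒ p ≥ (62−37)/(62−11) = 25/51.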